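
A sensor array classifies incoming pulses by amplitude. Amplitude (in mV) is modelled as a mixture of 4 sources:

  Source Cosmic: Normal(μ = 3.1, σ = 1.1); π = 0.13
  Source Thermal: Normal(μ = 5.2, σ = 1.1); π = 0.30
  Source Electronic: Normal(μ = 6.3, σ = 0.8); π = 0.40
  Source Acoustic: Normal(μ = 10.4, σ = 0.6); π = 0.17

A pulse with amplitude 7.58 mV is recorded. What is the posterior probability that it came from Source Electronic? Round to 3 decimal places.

0.841

Apply Bayes' rule: the posterior for each component is proportional to its prior times its likelihood at x.
Normal densities:
  L_Cosmic = (1/(1.1·√(2π)))·exp(−(7.58−3.1)²/(2·1.1²)) = 0.362675·exp(-8.29355) = 9.07137e-05
  L_Thermal = (1/(1.1·√(2π)))·exp(−(7.58−5.2)²/(2·1.1²)) = 0.362675·exp(-2.34066) = 0.0349125
  L_Electronic = (1/(0.8·√(2π)))·exp(−(7.58−6.3)²/(2·0.8²)) = 0.498678·exp(-1.28000) = 0.138651
  L_Acoustic = (1/(0.6·√(2π)))·exp(−(7.58−10.4)²/(2·0.6²)) = 0.664904·exp(-11.04500) = 1.06164e-05
Prior × likelihood for each component:
  π_Cosmic·L_Cosmic = 0.13 × 9.07137e-05 = 1.17928e-05
  π_Thermal·L_Thermal = 0.30 × 0.0349125 = 0.0104738
  π_Electronic·L_Electronic = 0.40 × 0.138651 = 0.0554604
  π_Acoustic·L_Acoustic = 0.17 × 1.06164e-05 = 1.80478e-06
Normaliser: 1.17928e-05 + 0.0104738 + 0.0554604 + 1.80478e-06 = 0.0659478
P(Source Electronic | the observation) = 0.0554604 / 0.0659478 ≈ 0.841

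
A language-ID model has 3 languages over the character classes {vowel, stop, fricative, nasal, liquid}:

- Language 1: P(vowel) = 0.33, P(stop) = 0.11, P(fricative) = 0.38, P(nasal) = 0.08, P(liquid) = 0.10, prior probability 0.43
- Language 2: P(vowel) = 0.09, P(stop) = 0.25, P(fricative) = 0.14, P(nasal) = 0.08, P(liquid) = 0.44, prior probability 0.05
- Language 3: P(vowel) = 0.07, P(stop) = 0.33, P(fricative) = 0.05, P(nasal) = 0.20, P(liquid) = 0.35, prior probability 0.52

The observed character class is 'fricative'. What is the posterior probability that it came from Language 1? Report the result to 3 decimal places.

The responsibility of component k is w_k f_k(x) divided by Σ_j w_j f_j(x).
Evaluate each component's likelihood at the observed value:
  f_1 = P(fricative | comp) = 0.38
  f_2 = P(fricative | comp) = 0.14
  f_3 = P(fricative | comp) = 0.05
Weight by the priors:
  w_1·f_1 = 0.43 × 0.38 = 0.1634
  w_2·f_2 = 0.05 × 0.14 = 0.007
  w_3·f_3 = 0.52 × 0.05 = 0.026
Marginal: 0.1634 + 0.007 + 0.026 = 0.1964
So the posterior for Language 1 is 0.1634 / 0.1964 ≈ 0.832.

0.832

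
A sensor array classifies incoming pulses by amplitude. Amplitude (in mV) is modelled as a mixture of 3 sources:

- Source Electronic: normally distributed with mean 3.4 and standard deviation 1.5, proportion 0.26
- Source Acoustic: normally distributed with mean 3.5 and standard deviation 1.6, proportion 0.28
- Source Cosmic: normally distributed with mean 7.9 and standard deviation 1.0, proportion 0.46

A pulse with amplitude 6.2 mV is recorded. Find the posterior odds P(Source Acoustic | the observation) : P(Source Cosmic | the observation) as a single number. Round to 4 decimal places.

The posterior odds equal the prior odds times the likelihood ratio: (π_i/π_j)·(f_i(x)/f_j(x)).
Component likelihoods at x = 6.2 mV:
  f_Electronic = 0.0465781
  f_Acoustic = 0.0600384
  f_Cosmic = 0.0940491
Odds = (0.28/0.46) × (0.0600384/0.0940491) = 0.608696 × 0.638373 ≈ 0.3886

0.3886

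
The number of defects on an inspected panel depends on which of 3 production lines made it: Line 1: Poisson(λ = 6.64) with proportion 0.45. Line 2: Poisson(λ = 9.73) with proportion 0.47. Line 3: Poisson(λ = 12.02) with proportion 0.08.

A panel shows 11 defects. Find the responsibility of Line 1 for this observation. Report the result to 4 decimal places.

Apply Bayes' rule: the posterior for each component is proportional to its prior times its likelihood at x.
Poisson probabilities:
  L_1 = e^(−6.64)·6.64^11/11! = 0.0362224
  L_2 = e^(−9.73)·9.73^11/11! = 0.110255
  L_3 = e^(−12.02)·12.02^11/11! = 0.114176
Unnormalised posteriors:
  P(Z=1)·L_1 = 0.45 × 0.0362224 = 0.0163001
  P(Z=2)·L_2 = 0.47 × 0.110255 = 0.0518201
  P(Z=3)·L_3 = 0.08 × 0.114176 = 0.00913406
Denominator: 0.0163001 + 0.0518201 + 0.00913406 = 0.0772542
Responsibility of Line 1: 0.0163001 / 0.0772542 ≈ 0.2110

0.2110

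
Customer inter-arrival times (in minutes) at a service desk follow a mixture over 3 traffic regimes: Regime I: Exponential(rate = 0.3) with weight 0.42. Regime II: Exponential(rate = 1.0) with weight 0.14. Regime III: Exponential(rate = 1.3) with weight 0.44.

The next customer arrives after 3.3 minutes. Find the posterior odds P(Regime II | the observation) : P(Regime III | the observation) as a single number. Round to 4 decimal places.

0.6587

Since P(k|x) ∝ w_k f_k(x), the posterior odds are w_i f_i(x) / (w_j f_j(x)).
Exponential densities:
  f_I = 0.3·e^(−0.3·3.3) = 0.3·e^(−0.9900) = 0.111473
  f_II = 1.0·e^(−1.0·3.3) = 1.0·e^(−3.3000) = 0.0368832
  f_III = 1.3·e^(−1.3·3.3) = 1.3·e^(−4.2900) = 0.0178164
Odds = (0.14/0.44) × (0.0368832/0.0178164) = 0.318182 × 2.07018 ≈ 0.6587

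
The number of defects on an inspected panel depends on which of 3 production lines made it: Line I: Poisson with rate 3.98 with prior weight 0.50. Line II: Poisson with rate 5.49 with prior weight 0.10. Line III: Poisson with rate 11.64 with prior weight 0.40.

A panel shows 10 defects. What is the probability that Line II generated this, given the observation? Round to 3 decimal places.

0.057

The responsibility of component k is w_k f_k(x) divided by Σ_j w_j f_j(x).
Evaluate each component's likelihood at the observed value:
  p_I = e^(−3.98)·3.98^10/10! = 0.00513542
  p_II = e^(−5.49)·5.49^10/10! = 0.0282933
  p_III = e^(−11.64)·11.64^10/10! = 0.11081
Unnormalised posteriors:
  w_I·p_I = 0.50 × 0.00513542 = 0.00256771
  w_II·p_II = 0.10 × 0.0282933 = 0.00282933
  w_III·p_III = 0.40 × 0.11081 = 0.044324
Marginal: 0.00256771 + 0.00282933 + 0.044324 = 0.049721
P(Line II | data) = 0.00282933 / 0.049721 ≈ 0.057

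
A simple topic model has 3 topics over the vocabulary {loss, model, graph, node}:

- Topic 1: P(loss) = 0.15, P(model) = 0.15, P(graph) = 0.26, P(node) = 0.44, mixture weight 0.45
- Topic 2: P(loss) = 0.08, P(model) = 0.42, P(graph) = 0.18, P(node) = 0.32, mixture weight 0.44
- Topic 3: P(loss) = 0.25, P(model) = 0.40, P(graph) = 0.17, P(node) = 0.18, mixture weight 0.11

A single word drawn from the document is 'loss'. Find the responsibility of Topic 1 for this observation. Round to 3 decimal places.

0.518

Apply Bayes' rule: the posterior for each component is proportional to its prior times its likelihood at x.
Evaluate each component's likelihood at the observed value:
  f_1 = P(loss | comp) = 0.15
  f_2 = P(loss | comp) = 0.08
  f_3 = P(loss | comp) = 0.25
Weight by the priors:
  π_1·f_1 = 0.45 × 0.15 = 0.0675
  π_2·f_2 = 0.44 × 0.08 = 0.0352
  π_3·f_3 = 0.11 × 0.25 = 0.0275
Evidence: 0.0675 + 0.0352 + 0.0275 = 0.1302
P(Topic 1 | the observation) ≈ 0.518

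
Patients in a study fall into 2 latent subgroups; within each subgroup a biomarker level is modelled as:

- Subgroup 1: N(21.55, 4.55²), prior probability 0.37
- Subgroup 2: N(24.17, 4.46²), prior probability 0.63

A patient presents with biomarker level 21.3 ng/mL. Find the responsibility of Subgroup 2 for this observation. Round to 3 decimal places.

0.586

The responsibility of component k is π_k f_k(x) divided by Σ_j π_j f_j(x).
Component likelihoods at x = 21.3 ng/mL:
  L_1 = 0.0875474
  L_2 = 0.0727205
Weight by the priors:
  π_1·L_1 = 0.37 × 0.0875474 = 0.0323925
  π_2·L_2 = 0.63 × 0.0727205 = 0.0458139
Sum: 0.0323925 + 0.0458139 = 0.0782064
So the posterior for Subgroup 2 is 0.0458139 / 0.0782064 ≈ 0.586.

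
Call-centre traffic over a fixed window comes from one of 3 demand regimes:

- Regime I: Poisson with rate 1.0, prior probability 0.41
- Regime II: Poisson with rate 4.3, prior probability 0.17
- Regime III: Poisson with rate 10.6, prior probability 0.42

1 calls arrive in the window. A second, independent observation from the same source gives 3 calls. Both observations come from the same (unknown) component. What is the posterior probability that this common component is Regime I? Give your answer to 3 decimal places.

The responsibility of component k is π_k f_k(x) divided by Σ_j π_j f_j(x).
Since both observations come from the same component, the likelihood for component k is f_k(x₁)·f_k(x₂).
  p_I = [e^(−1.0)·1.0^1/1! = 0.367879] × [0.0613132] = 0.0225559
  p_II = [e^(−4.3)·4.3^1/1! = 0.0583448] × [0.179799] = 0.0104904
  p_III = [e^(−10.6)·10.6^1/1! = 0.00026411] × [0.00494589] = 1.30626e-06
Unnormalised posteriors:
  π_I·p_I = 0.41 × 0.0225559 = 0.00924791
  π_II·p_II = 0.17 × 0.0104904 = 0.00178336
  π_III·p_III = 0.42 × 1.30626e-06 = 5.48629e-07
Normaliser: 0.00924791 + 0.00178336 + 5.48629e-07 = 0.0110318
Responsibility of Regime I: 0.00924791 / 0.0110318 ≈ 0.838

0.838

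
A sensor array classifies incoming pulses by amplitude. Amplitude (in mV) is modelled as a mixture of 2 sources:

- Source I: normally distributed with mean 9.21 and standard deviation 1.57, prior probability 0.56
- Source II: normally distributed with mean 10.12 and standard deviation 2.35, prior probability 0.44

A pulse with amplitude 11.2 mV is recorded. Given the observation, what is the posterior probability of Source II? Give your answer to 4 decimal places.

P(component k | x) = π_k·f_k(x) / marginal(x), where marginal(x) = Σ_j π_j·f_j(x).
Component likelihoods at x = 11.2 mV:
  L_I = 0.1138
  L_II = 0.152749
Multiply by the mixture weights:
  π_I·L_I = 0.56 × 0.1138 = 0.063728
  π_II·L_II = 0.44 × 0.152749 = 0.0672096
Marginal: 0.063728 + 0.0672096 = 0.130938
P(Source II | x) = 0.0672096 / 0.130938 ≈ 0.5133

0.5133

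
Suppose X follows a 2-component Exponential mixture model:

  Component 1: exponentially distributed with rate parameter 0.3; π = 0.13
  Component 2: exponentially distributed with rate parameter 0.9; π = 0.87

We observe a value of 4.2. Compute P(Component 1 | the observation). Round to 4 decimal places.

0.3824

Apply Bayes' rule: the posterior for each component is proportional to its prior times its likelihood at x.
Exponential densities:
  L_1 = 0.3·e^(−0.3·4.2) = 0.3·e^(−1.2600) = 0.0850962
  L_2 = 0.9·e^(−0.9·4.2) = 0.9·e^(−3.7800) = 0.0205404
Unnormalised posteriors:
  w_1·L_1 = 0.13 × 0.0850962 = 0.0110625
  w_2·L_2 = 0.87 × 0.0205404 = 0.0178702
Normaliser: 0.0110625 + 0.0178702 = 0.0289327
So the posterior for Component 1 is 0.0110625 / 0.0289327 ≈ 0.3824.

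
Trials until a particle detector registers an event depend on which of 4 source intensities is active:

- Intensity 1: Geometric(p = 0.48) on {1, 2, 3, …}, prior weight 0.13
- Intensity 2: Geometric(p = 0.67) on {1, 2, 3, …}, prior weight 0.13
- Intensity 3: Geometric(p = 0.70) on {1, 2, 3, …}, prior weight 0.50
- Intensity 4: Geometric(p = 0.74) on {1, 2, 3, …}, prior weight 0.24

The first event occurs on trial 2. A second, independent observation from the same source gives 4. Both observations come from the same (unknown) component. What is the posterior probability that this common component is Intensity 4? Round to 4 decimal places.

0.1099

Apply Bayes' rule: the posterior for each component is proportional to its prior times its likelihood at x.
Since both observations come from the same component, the likelihood for component k is f_k(x₁)·f_k(x₂).
  L_1 = [0.2496] × [0.0674918] = 0.016846
  L_2 = [0.2211] × [0.0240778] = 0.0053236
  L_3 = [0.21] × [0.0189] = 0.003969
  L_4 = [0.1924] × [0.0130062] = 0.0025024
Prior × likelihood for each component:
  w_1·L_1 = 0.13 × 0.016846 = 0.00218998
  w_2·L_2 = 0.13 × 0.0053236 = 0.000692068
  w_3·L_3 = 0.50 × 0.003969 = 0.0019845
  w_4·L_4 = 0.24 × 0.0025024 = 0.000600576
Denominator: 0.00218998 + 0.000692068 + 0.0019845 + 0.000600576 = 0.00546712
P(Intensity 4 | x₁, x₂) = 0.000600576 / 0.00546712 ≈ 0.1099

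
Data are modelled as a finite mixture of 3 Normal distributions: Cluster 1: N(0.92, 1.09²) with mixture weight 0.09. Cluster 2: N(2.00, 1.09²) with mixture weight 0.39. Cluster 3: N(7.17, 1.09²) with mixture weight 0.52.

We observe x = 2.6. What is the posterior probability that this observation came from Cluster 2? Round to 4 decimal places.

0.9241

Posterior ∝ prior × likelihood, so P(k | x) ∝ π_k f_k(x); normalise over all components.
Component likelihoods at x = 2.6:
  p_1 = (1/(1.09·√(2π)))·exp(−(2.6−0.92)²/(2·1.09²)) = 0.366002·exp(-1.18778) = 0.111593
  p_2 = (1/(1.09·√(2π)))·exp(−(2.6−2.00)²/(2·1.09²)) = 0.366002·exp(-0.15150) = 0.314548
  p_3 = (1/(1.09·√(2π)))·exp(−(2.6−7.17)²/(2·1.09²)) = 0.366002·exp(-8.78920) = 5.57676e-05
Prior × likelihood for each component:
  π_1·p_1 = 0.09 × 0.111593 = 0.0100434
  π_2·p_2 = 0.39 × 0.314548 = 0.122674
  π_3·p_3 = 0.52 × 5.57676e-05 = 2.89992e-05
Evidence: 0.0100434 + 0.122674 + 2.89992e-05 = 0.132746
So the posterior for Cluster 2 is 0.122674 / 0.132746 ≈ 0.9241.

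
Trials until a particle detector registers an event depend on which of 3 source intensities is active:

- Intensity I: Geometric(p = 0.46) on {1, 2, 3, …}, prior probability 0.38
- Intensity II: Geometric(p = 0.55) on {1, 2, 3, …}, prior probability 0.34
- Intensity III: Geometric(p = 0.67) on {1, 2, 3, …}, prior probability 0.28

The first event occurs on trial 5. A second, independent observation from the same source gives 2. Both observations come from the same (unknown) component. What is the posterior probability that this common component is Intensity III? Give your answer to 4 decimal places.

0.0809

By Bayes' theorem, P(k | x) = P(Z=k) f_k(x) / Σ_j P(Z=j) f_j(x).
Since both observations come from the same component, the likelihood for component k is f_k(x₁)·f_k(x₂).
  p_I = [0.0391141] × [0.2484] = 0.00971593
  p_II = [0.0225534] × [0.2475] = 0.00558198
  p_III = [0.00794567] × [0.2211] = 0.00175679
Weight by the priors:
  P(Z=I)·p_I = 0.38 × 0.00971593 = 0.00369205
  P(Z=II)·p_II = 0.34 × 0.00558198 = 0.00189787
  P(Z=III)·p_III = 0.28 × 0.00175679 = 0.000491901
Normaliser: 0.00369205 + 0.00189787 + 0.000491901 = 0.00608183
Responsibility of Intensity III: 0.000491901 / 0.00608183 ≈ 0.0809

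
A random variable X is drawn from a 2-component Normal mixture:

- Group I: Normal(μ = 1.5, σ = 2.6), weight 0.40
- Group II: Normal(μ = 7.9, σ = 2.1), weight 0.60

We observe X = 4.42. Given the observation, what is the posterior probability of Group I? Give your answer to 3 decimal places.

0.531

Posterior ∝ prior × likelihood, so P(k | x) ∝ P(Z=k) f_k(x); normalise over all components.
Normal densities:
  L_I = (1/(2.6·√(2π)))·exp(−(4.42−1.5)²/(2·2.6²)) = 0.153439·exp(-0.63065) = 0.0816674
  L_II = (1/(2.1·√(2π)))·exp(−(4.42−7.9)²/(2·2.1²)) = 0.189973·exp(-1.37306) = 0.0481258
Multiply by the mixture weights:
  P(Z=I)·L_I = 0.40 × 0.0816674 = 0.0326669
  P(Z=II)·L_II = 0.60 × 0.0481258 = 0.0288755
Normaliser: 0.0326669 + 0.0288755 = 0.0615424
So the posterior for Group I is 0.0326669 / 0.0615424 ≈ 0.531.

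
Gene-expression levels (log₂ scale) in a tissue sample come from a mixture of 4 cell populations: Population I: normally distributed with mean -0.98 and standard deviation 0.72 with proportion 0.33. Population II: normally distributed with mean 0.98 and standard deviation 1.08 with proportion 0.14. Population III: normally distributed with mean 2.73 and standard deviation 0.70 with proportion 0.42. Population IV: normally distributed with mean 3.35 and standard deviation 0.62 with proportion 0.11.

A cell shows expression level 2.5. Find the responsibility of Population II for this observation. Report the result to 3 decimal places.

0.070

Posterior ∝ prior × likelihood, so P(k | x) ∝ w_k f_k(x); normalise over all components.
Normal densities:
  p_I = (1/(0.72·√(2π)))·exp(−(2.5−-0.98)²/(2·0.72²)) = 0.554087·exp(-11.68056) = 4.68572e-06
  p_II = (1/(1.08·√(2π)))·exp(−(2.5−0.98)²/(2·1.08²)) = 0.369391·exp(-0.99040) = 0.137202
  p_III = (1/(0.70·√(2π)))·exp(−(2.5−2.73)²/(2·0.70²)) = 0.569918·exp(-0.05398) = 0.539969
  p_IV = (1/(0.62·√(2π)))·exp(−(2.5−3.35)²/(2·0.62²)) = 0.643455·exp(-0.93978) = 0.251408
Multiply by the mixture weights:
  w_I·p_I = 0.33 × 4.68572e-06 = 1.54629e-06
  w_II·p_II = 0.14 × 0.137202 = 0.0192083
  w_III·p_III = 0.42 × 0.539969 = 0.226787
  w_IV·p_IV = 0.11 × 0.251408 = 0.0276549
Normaliser: 1.54629e-06 + 0.0192083 + 0.226787 + 0.0276549 = 0.273652
P(Population II | 2.5) ≈ 0.070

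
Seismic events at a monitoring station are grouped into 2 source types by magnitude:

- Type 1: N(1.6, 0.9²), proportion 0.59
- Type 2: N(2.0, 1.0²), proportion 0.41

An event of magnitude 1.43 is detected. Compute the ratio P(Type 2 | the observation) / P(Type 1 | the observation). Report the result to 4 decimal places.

Since P(k|x) ∝ π_k f_k(x), the posterior odds are π_i f_i(x) / (π_j f_j(x)).
Evaluate each component's likelihood at the observed value:
  L_1 = (1/(0.9·√(2π)))·exp(−(1.43−1.6)²/(2·0.9²)) = 0.443269·exp(-0.01784) = 0.435432
  L_2 = (1/(1.0·√(2π)))·exp(−(1.43−2.0)²/(2·1.0²)) = 0.398942·exp(-0.16245) = 0.339124
Posterior odds = (π_2·L_2) / (π_1·L_1) = (0.41·0.339124) / (0.59·0.435432) = 0.139041 / 0.256905 ≈ 0.5412

0.5412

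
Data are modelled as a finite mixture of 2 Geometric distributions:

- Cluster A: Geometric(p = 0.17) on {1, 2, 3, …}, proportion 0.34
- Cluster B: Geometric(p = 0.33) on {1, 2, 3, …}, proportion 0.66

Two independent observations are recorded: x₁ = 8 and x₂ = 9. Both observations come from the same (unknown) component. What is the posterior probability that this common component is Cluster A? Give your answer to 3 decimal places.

0.772

P(component k | x) = π_k·f_k(x) / marginal(x), where marginal(x) = Σ_j π_j·f_j(x).
Since both observations come from the same component, the likelihood for component k is f_k(x₁)·f_k(x₂).
  p_A = [0.17·(1−0.17)^7 = 0.17·0.271361 = 0.0461313] × [0.038289] = 0.00176632
  p_B = [0.33·(1−0.33)^7 = 0.33·0.0606071 = 0.0200003] × [0.0134002] = 0.000268009
Multiply by the mixture weights:
  π_A·p_A = 0.34 × 0.00176632 = 0.000600549
  π_B·p_B = 0.66 × 0.000268009 = 0.000176886
Denominator: 0.000600549 + 0.000176886 = 0.000777435
So the posterior for Cluster A is 0.000600549 / 0.000777435 ≈ 0.772.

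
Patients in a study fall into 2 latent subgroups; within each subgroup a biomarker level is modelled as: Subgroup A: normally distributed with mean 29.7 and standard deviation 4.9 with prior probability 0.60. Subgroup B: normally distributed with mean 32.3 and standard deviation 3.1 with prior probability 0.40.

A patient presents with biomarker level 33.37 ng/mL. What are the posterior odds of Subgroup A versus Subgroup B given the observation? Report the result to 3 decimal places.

Posterior odds = (π_i f_i(x)) / (π_j f_j(x)); the normalising sum cancels.
Normal densities:
  p_A = 0.0615036
  p_B = 0.121249
0.0369022 / 0.0484996 ≈ 0.761

0.761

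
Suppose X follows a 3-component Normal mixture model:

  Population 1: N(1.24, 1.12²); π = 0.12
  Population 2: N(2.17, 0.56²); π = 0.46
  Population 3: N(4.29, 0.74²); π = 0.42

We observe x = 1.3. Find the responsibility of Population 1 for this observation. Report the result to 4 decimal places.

0.3032

The responsibility of component k is π_k f_k(x) divided by Σ_j π_j f_j(x).
Evaluate each component's likelihood at the observed value:
  p_1 = 0.355688
  p_2 = 0.213117
  p_3 = 0.000153652
Unnormalised posteriors:
  π_1·p_1 = 0.12 × 0.355688 = 0.0426825
  π_2·p_2 = 0.46 × 0.213117 = 0.098034
  π_3·p_3 = 0.42 × 0.000153652 = 6.4534e-05
Marginal: 0.0426825 + 0.098034 + 6.4534e-05 = 0.140781
P(Population 1 | x) = 0.0426825 / 0.140781 ≈ 0.3032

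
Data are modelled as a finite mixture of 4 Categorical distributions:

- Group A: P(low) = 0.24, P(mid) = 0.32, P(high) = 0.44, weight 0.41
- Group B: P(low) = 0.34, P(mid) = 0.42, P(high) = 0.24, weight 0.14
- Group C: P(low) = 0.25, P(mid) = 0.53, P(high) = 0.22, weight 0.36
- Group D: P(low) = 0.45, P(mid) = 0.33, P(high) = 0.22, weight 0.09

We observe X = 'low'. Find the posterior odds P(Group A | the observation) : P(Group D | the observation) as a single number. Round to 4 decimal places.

2.4296

Posterior odds = (π_i f_i(x)) / (π_j f_j(x)); the normalising sum cancels.
Component likelihoods at x = 'low':
  f_A = P(low | comp) = 0.24
  f_B = P(low | comp) = 0.34
  f_C = P(low | comp) = 0.25
  f_D = P(low | comp) = 0.45
Posterior odds = (π_A·f_A) / (π_D·f_D) = (0.41·0.24) / (0.09·0.45) = 0.0984 / 0.0405 ≈ 2.4296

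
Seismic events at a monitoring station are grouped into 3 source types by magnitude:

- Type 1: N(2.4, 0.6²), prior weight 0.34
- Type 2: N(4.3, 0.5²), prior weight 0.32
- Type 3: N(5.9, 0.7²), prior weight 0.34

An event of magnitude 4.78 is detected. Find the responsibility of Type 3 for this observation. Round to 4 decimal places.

The responsibility of component k is π_k f_k(x) divided by Σ_j π_j f_j(x).
Component likelihoods at x = 4.78:
  p_1 = 0.000254723
  p_2 = 0.503289
  p_3 = 0.158458
Unnormalised posteriors:
  π_1·p_1 = 0.34 × 0.000254723 = 8.66057e-05
  π_2·p_2 = 0.32 × 0.503289 = 0.161052
  π_3·p_3 = 0.34 × 0.158458 = 0.0538758
Sum: 8.66057e-05 + 0.161052 + 0.0538758 = 0.215015
Responsibility of Type 3: 0.0538758 / 0.215015 ≈ 0.2506

0.2506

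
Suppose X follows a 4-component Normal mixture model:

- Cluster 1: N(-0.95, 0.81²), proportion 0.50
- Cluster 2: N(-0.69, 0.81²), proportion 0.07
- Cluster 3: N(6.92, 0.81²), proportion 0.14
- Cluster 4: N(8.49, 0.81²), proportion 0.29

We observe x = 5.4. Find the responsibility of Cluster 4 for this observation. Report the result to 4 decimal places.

0.0083

The responsibility of component k is w_k f_k(x) divided by Σ_j w_j f_j(x).
Normal densities:
  f_1 = (1/(0.81·√(2π)))·exp(−(5.4−-0.95)²/(2·0.81²)) = 0.492521·exp(-30.72893) = 2.22342e-14
  f_2 = (1/(0.81·√(2π)))·exp(−(5.4−-0.69)²/(2·0.81²)) = 0.492521·exp(-28.26406) = 2.61517e-13
  f_3 = (1/(0.81·√(2π)))·exp(−(5.4−6.92)²/(2·0.81²)) = 0.492521·exp(-1.76071) = 0.0846759
  f_4 = (1/(0.81·√(2π)))·exp(−(5.4−8.49)²/(2·0.81²)) = 0.492521·exp(-7.27641) = 0.000340661
Weight by the priors:
  w_1·f_1 = 0.50 × 2.22342e-14 = 1.11171e-14
  w_2·f_2 = 0.07 × 2.61517e-13 = 1.83062e-14
  w_3·f_3 = 0.14 × 0.0846759 = 0.0118546
  w_4·f_4 = 0.29 × 0.000340661 = 9.87916e-05
Denominator: 1.11171e-14 + 1.83062e-14 + 0.0118546 + 9.87916e-05 = 0.0119534
So the posterior for Cluster 4 is 9.87916e-05 / 0.0119534 ≈ 0.0083.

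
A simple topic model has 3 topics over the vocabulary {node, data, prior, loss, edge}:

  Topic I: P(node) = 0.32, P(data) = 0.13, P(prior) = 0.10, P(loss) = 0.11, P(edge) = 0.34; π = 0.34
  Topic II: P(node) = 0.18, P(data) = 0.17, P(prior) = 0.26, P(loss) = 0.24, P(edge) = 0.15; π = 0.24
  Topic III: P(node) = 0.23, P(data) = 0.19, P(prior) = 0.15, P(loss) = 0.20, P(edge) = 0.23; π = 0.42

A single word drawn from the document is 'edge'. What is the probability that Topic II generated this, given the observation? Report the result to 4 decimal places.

0.1450

By Bayes' theorem, P(k | x) = w_k f_k(x) / Σ_j w_j f_j(x).
Evaluate each component's likelihood at the observed value:
  p_I = P(edge | comp) = 0.34
  p_II = P(edge | comp) = 0.15
  p_III = P(edge | comp) = 0.23
Prior × likelihood for each component:
  w_I·p_I = 0.34 × 0.34 = 0.1156
  w_II·p_II = 0.24 × 0.15 = 0.036
  w_III·p_III = 0.42 × 0.23 = 0.0966
Evidence: 0.1156 + 0.036 + 0.0966 = 0.2482
P(Topic II | x) ≈ 0.1450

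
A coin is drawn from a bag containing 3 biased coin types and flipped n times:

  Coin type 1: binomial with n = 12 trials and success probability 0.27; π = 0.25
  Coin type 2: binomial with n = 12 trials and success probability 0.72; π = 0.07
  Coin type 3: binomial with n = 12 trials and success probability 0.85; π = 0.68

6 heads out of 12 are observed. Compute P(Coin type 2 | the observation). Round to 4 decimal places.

0.2109

By Bayes' theorem, P(k | x) = π_k f_k(x) / Σ_j π_j f_j(x).
Component likelihoods at x = 6 heads out of 12:
  L_1 = C(12,6)·0.27^6·0.73^6 = 924·0.00038742·0.151334 = 0.0541741
  L_2 = C(12,6)·0.72^6·0.28^6 = 924·0.139314·0.00048189 = 0.0620319
  L_3 = C(12,6)·0.85^6·0.15^6 = 924·0.37715·1.13906e-05 = 0.00396948
Weight by the priors:
  π_1·L_1 = 0.25 × 0.0541741 = 0.0135435
  π_2·L_2 = 0.07 × 0.0620319 = 0.00434223
  π_3·L_3 = 0.68 × 0.00396948 = 0.00269924
Normaliser: 0.0135435 + 0.00434223 + 0.00269924 = 0.020585
P(Coin type 2 | the observation) = 0.00434223 / 0.020585 ≈ 0.2109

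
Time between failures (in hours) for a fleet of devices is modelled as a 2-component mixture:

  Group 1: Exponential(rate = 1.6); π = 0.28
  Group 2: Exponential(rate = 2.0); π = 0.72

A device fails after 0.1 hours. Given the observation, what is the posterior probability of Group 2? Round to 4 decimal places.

Posterior ∝ prior × likelihood, so P(k | x) ∝ w_k f_k(x); normalise over all components.
Exponential densities:
  f_1 = 1.36343
  f_2 = 1.63746
Prior × likelihood for each component:
  w_1·f_1 = 0.28 × 1.36343 = 0.38176
  w_2·f_2 = 0.72 × 1.63746 = 1.17897
Sum: 0.38176 + 1.17897 = 1.56073
P(Group 2 | data) = 1.17897 / 1.56073 ≈ 0.7554

0.7554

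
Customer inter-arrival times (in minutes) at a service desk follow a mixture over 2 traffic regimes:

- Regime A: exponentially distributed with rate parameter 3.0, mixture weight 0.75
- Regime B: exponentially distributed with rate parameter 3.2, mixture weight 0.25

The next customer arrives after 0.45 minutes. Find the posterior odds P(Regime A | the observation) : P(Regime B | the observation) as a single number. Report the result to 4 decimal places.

The posterior odds equal the prior odds times the likelihood ratio: (P(Z=i)/P(Z=j))·(f_i(x)/f_j(x)).
Evaluate each component's likelihood at the observed value:
  p_A = 3.0·e^(−3.0·0.45) = 3.0·e^(−1.3500) = 0.777721
  p_B = 3.2·e^(−3.2·0.45) = 3.2·e^(−1.4400) = 0.758169
0.583291 / 0.189542 ≈ 3.0774

3.0774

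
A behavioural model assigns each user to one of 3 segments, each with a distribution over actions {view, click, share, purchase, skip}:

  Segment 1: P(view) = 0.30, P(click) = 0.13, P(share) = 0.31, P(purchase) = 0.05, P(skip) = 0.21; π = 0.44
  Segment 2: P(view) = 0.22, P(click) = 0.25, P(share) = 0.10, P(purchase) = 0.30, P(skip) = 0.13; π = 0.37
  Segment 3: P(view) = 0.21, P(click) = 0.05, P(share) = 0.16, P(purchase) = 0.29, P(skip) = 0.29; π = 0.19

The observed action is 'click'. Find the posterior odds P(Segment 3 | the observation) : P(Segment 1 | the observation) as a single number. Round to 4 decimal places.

Since P(k|x) ∝ w_k f_k(x), the posterior odds are w_i f_i(x) / (w_j f_j(x)).
Categorical probabilities:
  f_1 = 0.13
  f_2 = 0.25
  f_3 = 0.05
0.0095 / 0.0572 ≈ 0.1661

0.1661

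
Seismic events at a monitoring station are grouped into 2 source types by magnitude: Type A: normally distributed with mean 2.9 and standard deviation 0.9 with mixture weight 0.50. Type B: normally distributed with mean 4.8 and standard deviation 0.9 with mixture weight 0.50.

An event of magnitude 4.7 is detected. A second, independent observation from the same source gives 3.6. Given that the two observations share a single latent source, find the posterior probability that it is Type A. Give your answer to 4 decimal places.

0.1966

The responsibility of component k is π_k f_k(x) divided by Σ_j π_j f_j(x).
Since both observations come from the same component, the likelihood for component k is f_k(x₁)·f_k(x₂).
  L_A = [(1/(0.9·√(2π)))·exp(−(4.7−2.9)²/(2·0.9²)) = 0.443269·exp(-2.00000) = 0.05999] × [0.327572] = 0.019651
  L_B = [(1/(0.9·√(2π)))·exp(−(4.7−4.8)²/(2·0.9²)) = 0.443269·exp(-0.00617) = 0.440541] × [0.182233] = 0.0802814
Multiply by the mixture weights:
  π_A·L_A = 0.50 × 0.019651 = 0.00982552
  π_B·L_B = 0.50 × 0.0802814 = 0.0401407
Evidence: 0.00982552 + 0.0401407 = 0.0499662
Responsibility of Type A: 0.00982552 / 0.0499662 ≈ 0.1966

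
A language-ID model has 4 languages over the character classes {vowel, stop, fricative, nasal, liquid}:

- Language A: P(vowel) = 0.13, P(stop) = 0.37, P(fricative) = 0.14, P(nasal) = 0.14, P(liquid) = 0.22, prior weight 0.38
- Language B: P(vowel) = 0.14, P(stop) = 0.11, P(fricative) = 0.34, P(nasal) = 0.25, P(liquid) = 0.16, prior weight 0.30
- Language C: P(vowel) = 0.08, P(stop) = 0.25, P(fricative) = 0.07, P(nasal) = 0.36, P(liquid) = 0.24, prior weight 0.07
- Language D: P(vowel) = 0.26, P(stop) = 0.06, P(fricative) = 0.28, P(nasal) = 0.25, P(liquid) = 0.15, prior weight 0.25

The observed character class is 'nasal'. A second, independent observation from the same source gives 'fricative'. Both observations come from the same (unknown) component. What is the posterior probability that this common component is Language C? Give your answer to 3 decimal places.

Apply Bayes' rule: the posterior for each component is proportional to its prior times its likelihood at x.
Since both observations come from the same component, the likelihood for component k is f_k(x₁)·f_k(x₂).
  p_A = [P(nasal | comp) = 0.14] × [0.14] = 0.0196
  p_B = [P(nasal | comp) = 0.25] × [0.34] = 0.085
  p_C = [P(nasal | comp) = 0.36] × [0.07] = 0.0252
  p_D = [P(nasal | comp) = 0.25] × [0.28] = 0.07
Weight by the priors:
  π_A·p_A = 0.38 × 0.0196 = 0.007448
  π_B·p_B = 0.30 × 0.085 = 0.0255
  π_C·p_C = 0.07 × 0.0252 = 0.001764
  π_D·p_D = 0.25 × 0.07 = 0.0175
Marginal: 0.007448 + 0.0255 + 0.001764 + 0.0175 = 0.052212
So the posterior for Language C is 0.001764 / 0.052212 ≈ 0.034.

0.034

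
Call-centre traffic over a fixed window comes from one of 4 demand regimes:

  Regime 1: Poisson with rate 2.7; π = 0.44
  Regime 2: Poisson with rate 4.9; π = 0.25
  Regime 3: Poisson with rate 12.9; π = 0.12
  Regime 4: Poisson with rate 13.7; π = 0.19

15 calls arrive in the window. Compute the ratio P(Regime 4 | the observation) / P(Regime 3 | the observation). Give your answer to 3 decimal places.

1.754

Only the two components matter; the odds are (π_i f_i(x)) / (π_j f_j(x)).
Component likelihoods at x = 15 calls:
  f_1 = e^(−2.7)·2.7^15/15! = 1.51831e-07
  f_2 = e^(−4.9)·4.9^15/15! = 0.000128351
  f_3 = e^(−12.9)·12.9^15/15! = 0.0870858
  f_4 = e^(−13.7)·13.7^15/15! = 0.0964883
0.0183328 / 0.0104503 ≈ 1.754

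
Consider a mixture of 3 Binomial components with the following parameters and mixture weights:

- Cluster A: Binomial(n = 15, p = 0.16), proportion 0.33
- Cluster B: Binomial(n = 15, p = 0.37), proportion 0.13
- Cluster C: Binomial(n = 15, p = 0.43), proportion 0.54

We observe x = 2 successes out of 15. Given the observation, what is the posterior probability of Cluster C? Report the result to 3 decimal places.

0.068

Posterior ∝ prior × likelihood, so P(k | x) ∝ P(Z=k) f_k(x); normalise over all components.
Binomial probabilities:
  p_A = 0.278651
  p_B = 0.0354014
  p_C = 0.0130167
Prior × likelihood for each component:
  P(Z=A)·p_A = 0.33 × 0.278651 = 0.0919547
  P(Z=B)·p_B = 0.13 × 0.0354014 = 0.00460218
  P(Z=C)·p_C = 0.54 × 0.0130167 = 0.00702899
Sum: 0.0919547 + 0.00460218 + 0.00702899 = 0.103586
So the posterior for Cluster C is 0.00702899 / 0.103586 ≈ 0.068.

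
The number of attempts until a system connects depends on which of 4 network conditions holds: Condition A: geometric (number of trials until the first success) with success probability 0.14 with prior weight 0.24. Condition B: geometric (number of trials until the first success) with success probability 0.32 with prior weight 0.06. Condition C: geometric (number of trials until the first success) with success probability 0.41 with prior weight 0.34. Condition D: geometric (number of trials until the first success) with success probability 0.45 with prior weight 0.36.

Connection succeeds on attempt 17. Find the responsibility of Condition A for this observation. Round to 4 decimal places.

Posterior ∝ prior × likelihood, so P(k | x) ∝ w_k f_k(x); normalise over all components.
Geometric probabilities:
  L_A = 0.0125344
  L_B = 0.000668794
  L_C = 8.83926e-05
  L_D = 3.15512e-05
Unnormalised posteriors:
  w_A·L_A = 0.24 × 0.0125344 = 0.00300825
  w_B·L_B = 0.06 × 0.000668794 = 4.01277e-05
  w_C·L_C = 0.34 × 8.83926e-05 = 3.00535e-05
  w_D·L_D = 0.36 × 3.15512e-05 = 1.13584e-05
Evidence: 0.00300825 + 4.01277e-05 + 3.00535e-05 + 1.13584e-05 = 0.00308979
Responsibility of Condition A: 0.00300825 / 0.00308979 ≈ 0.9736

0.9736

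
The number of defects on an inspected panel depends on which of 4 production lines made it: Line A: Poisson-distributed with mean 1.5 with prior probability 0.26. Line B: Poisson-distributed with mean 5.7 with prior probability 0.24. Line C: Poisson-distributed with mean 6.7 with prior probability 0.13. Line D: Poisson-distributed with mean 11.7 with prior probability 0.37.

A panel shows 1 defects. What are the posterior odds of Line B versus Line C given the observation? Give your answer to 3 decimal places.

Posterior odds = (π_i f_i(x)) / (π_j f_j(x)); the normalising sum cancels.
Poisson probabilities:
  p_A = e^(−1.5)·1.5^1/1! = 0.334695
  p_B = e^(−5.7)·5.7^1/1! = 0.019072
  p_C = e^(−6.7)·6.7^1/1! = 0.00824711
  p_D = e^(−11.7)·11.7^1/1! = 9.70377e-05
0.00457728 / 0.00107212 ≈ 4.269

4.269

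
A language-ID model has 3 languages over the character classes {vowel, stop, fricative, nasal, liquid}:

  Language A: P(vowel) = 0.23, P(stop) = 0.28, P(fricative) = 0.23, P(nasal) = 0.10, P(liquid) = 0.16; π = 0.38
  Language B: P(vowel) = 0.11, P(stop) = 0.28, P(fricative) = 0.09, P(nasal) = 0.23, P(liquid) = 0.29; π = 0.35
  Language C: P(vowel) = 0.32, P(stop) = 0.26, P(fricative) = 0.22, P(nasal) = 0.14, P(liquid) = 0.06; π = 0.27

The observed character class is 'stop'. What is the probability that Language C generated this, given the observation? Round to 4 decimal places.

0.2556

P(component k | x) = P(Z=k)·f_k(x) / marginal(x), where marginal(x) = Σ_j P(Z=j)·f_j(x).
Evaluate each component's likelihood at the observed value:
  f_A = P(stop | comp) = 0.28
  f_B = P(stop | comp) = 0.28
  f_C = P(stop | comp) = 0.26
Unnormalised posteriors:
  P(Z=A)·f_A = 0.38 × 0.28 = 0.1064
  P(Z=B)·f_B = 0.35 × 0.28 = 0.098
  P(Z=C)·f_C = 0.27 × 0.26 = 0.0702
Evidence: 0.1064 + 0.098 + 0.0702 = 0.2746
Responsibility of Language C: 0.0702 / 0.2746 ≈ 0.2556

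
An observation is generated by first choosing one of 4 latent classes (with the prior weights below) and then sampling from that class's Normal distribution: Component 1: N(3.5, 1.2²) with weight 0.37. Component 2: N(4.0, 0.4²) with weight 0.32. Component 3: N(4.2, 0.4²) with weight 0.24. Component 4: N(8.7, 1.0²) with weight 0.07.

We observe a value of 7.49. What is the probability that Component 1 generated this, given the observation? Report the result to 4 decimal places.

0.0351

The responsibility of component k is π_k f_k(x) divided by Σ_j π_j f_j(x).
Normal densities:
  L_1 = (1/(1.2·√(2π)))·exp(−(7.49−3.5)²/(2·1.2²)) = 0.332452·exp(-5.52781) = 0.00132139
  L_2 = (1/(0.4·√(2π)))·exp(−(7.49−4.0)²/(2·0.4²)) = 0.997356·exp(-38.06281) = 2.94023e-17
  L_3 = (1/(0.4·√(2π)))·exp(−(7.49−4.2)²/(2·0.4²)) = 0.997356·exp(-33.82531) = 2.03565e-15
  L_4 = (1/(1.0·√(2π)))·exp(−(7.49−8.7)²/(2·1.0²)) = 0.398942·exp(-0.73205) = 0.19186
Unnormalised posteriors:
  π_1·L_1 = 0.37 × 0.00132139 = 0.000488914
  π_2·L_2 = 0.32 × 2.94023e-17 = 9.40872e-18
  π_3·L_3 = 0.24 × 2.03565e-15 = 4.88556e-16
  π_4·L_4 = 0.07 × 0.19186 = 0.0134302
Marginal: 0.000488914 + 9.40872e-18 + 4.88556e-16 + 0.0134302 = 0.0139191
Responsibility of Component 1: 0.000488914 / 0.0139191 ≈ 0.0351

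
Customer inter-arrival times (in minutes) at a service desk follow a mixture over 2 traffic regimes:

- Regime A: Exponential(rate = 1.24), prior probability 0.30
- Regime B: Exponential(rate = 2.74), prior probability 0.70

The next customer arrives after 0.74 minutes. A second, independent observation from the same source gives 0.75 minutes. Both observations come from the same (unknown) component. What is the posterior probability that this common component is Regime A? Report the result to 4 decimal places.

P(component k | x) = π_k·f_k(x) / marginal(x), where marginal(x) = Σ_j π_j·f_j(x).
Since both observations come from the same component, the likelihood for component k is f_k(x₁)·f_k(x₂).
  p_A = [1.24·e^(−1.24·0.74) = 1.24·e^(−0.9176) = 0.495351] × [0.489247] = 0.242349
  p_B = [2.74·e^(−2.74·0.74) = 2.74·e^(−2.0276) = 0.360724] × [0.350974] = 0.126605
Prior × likelihood for each component:
  π_A·p_A = 0.30 × 0.242349 = 0.0727046
  π_B·p_B = 0.70 × 0.126605 = 0.0886234
Denominator: 0.0727046 + 0.0886234 = 0.161328
P(Regime A | x) ≈ 0.4507

0.4507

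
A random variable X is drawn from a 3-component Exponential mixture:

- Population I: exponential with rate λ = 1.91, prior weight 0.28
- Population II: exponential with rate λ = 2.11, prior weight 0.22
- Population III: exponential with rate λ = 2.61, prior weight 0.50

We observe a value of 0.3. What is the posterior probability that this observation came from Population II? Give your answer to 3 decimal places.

0.215

The responsibility of component k is P(Z=k) f_k(x) divided by Σ_j P(Z=j) f_j(x).
Evaluate each component's likelihood at the observed value:
  f_I = 1.07692
  f_II = 1.1204
  f_III = 1.19286
Unnormalised posteriors:
  P(Z=I)·f_I = 0.28 × 1.07692 = 0.301537
  P(Z=II)·f_II = 0.22 × 1.1204 = 0.246489
  P(Z=III)·f_III = 0.50 × 1.19286 = 0.596428
Evidence: 0.301537 + 0.246489 + 0.596428 = 1.14445
P(Population II | 0.3) ≈ 0.215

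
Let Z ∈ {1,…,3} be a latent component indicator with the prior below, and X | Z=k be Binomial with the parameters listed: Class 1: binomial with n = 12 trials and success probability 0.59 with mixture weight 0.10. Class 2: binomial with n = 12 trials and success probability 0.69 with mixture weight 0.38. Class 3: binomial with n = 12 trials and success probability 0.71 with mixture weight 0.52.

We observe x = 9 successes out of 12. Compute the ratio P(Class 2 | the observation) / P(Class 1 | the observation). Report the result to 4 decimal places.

Posterior odds = (π_i f_i(x)) / (π_j f_j(x)); the normalising sum cancels.
Component likelihoods at x = 9 successes out of 12:
  L_1 = C(12,9)·0.59^9·0.41^3 = 220·0.008663·0.068921 = 0.131354
  L_2 = C(12,9)·0.69^9·0.31^3 = 220·0.0354521·0.029791 = 0.232354
  L_3 = C(12,9)·0.71^9·0.29^3 = 220·0.0458485·0.024389 = 0.246004
Odds = (0.38/0.10) × (0.232354/0.131354) = 3.8 × 1.76892 ≈ 6.7219

6.7219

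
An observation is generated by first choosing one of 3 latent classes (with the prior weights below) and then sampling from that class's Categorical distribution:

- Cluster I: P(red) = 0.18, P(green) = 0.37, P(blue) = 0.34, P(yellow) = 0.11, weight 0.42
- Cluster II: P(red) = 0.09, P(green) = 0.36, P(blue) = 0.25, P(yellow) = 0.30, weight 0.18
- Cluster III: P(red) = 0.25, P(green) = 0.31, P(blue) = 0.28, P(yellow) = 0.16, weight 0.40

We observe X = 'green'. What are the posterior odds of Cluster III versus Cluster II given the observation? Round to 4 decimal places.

Only the two components matter; the odds are (P(Z=i) f_i(x)) / (P(Z=j) f_j(x)).
Evaluate each component's likelihood at the observed value:
  L_I = 0.37
  L_II = 0.36
  L_III = 0.31
Posterior odds = (P(Z=III)·L_III) / (P(Z=II)·L_II) = (0.40·0.31) / (0.18·0.36) = 0.124 / 0.0648 ≈ 1.9136

1.9136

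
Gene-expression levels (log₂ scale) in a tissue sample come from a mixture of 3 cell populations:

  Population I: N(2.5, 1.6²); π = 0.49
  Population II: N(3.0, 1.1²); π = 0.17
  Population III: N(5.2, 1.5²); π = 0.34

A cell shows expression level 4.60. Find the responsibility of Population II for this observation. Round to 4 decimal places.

Apply Bayes' rule: the posterior for each component is proportional to its prior times its likelihood at x.
Component likelihoods at x = 4.60:
  f_I = 0.105371
  f_II = 0.125921
  f_III = 0.245513
Weight by the priors:
  P(Z=I)·f_I = 0.49 × 0.105371 = 0.0516317
  P(Z=II)·f_II = 0.17 × 0.125921 = 0.0214066
  P(Z=III)·f_III = 0.34 × 0.245513 = 0.0834746
Evidence: 0.0516317 + 0.0214066 + 0.0834746 = 0.156513
So the posterior for Population II is 0.0214066 / 0.156513 ≈ 0.1368.

0.1368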